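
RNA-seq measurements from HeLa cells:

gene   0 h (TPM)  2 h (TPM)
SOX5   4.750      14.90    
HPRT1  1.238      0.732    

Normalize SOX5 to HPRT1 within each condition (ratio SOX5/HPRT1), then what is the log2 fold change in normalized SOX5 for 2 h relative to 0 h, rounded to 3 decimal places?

2.407

SOX5/HPRT1 (0 h) = 4.750 / 1.238 = 3.8368
SOX5/HPRT1 (2 h) = 14.90 / 0.732 = 20.355
Fold change = 20.355 / 3.8368 = 5.3052
log2(5.3052) = 2.4074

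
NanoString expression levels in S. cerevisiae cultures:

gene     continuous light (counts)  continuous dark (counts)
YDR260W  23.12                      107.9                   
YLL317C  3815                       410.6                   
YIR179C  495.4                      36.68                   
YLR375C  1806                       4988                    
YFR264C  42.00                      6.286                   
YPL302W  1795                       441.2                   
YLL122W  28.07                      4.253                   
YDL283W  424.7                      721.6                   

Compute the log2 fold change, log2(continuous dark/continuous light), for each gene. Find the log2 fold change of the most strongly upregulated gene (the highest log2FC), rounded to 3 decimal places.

2.222

log2(107.9/23.12) = 2.222  (YDR260W)
log2(410.6/3815) = -3.216  (YLL317C)
log2(36.68/495.4) = -3.756  (YIR179C)
log2(4988/1806) = 1.466  (YLR375C)
log2(6.286/42.00) = -2.740  (YFR264C)
log2(441.2/1795) = -2.024  (YPL302W)
log2(4.253/28.07) = -2.722  (YLL122W)
log2(721.6/424.7) = 0.765  (YDL283W)
YDR260W is most strongly upregulated.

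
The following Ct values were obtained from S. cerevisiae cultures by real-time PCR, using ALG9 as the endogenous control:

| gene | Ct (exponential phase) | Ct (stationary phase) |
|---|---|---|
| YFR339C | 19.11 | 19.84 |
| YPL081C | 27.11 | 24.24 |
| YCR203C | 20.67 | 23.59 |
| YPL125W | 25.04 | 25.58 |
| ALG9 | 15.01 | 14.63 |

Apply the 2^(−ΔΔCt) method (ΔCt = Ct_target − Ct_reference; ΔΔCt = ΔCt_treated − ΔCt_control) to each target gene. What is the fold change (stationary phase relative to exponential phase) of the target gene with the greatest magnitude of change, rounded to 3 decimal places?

YFR339C: ΔΔCt = (19.84−14.63) − (19.11−15.01) = 5.21 − 4.10 = 1.11; fold change = 2^-1.11 = 0.463
YPL081C: ΔΔCt = (24.24−14.63) − (27.11−15.01) = 9.61 − 12.10 = -2.49; fold change = 2^2.49 = 5.618
YCR203C: ΔΔCt = (23.59−14.63) − (20.67−15.01) = 8.96 − 5.66 = 3.30; fold change = 2^-3.30 = 0.102
YPL125W: ΔΔCt = (25.58−14.63) − (25.04−15.01) = 10.95 − 10.03 = 0.92; fold change = 2^-0.92 = 0.529
YCR203C has the largest |ΔΔCt| = 3.30.

0.102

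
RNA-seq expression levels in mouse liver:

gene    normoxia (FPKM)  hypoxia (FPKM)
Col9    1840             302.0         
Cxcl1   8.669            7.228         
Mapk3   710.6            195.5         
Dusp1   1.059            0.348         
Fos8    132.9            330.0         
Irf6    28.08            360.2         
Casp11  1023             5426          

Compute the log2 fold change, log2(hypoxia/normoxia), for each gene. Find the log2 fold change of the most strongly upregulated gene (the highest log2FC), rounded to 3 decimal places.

3.681

log2(302.0/1840) = -2.607  (Col9)
log2(7.228/8.669) = -0.262  (Cxcl1)
log2(195.5/710.6) = -1.862  (Mapk3)
log2(0.348/1.059) = -1.606  (Dusp1)
log2(330.0/132.9) = 1.312  (Fos8)
log2(360.2/28.08) = 3.681  (Irf6)
log2(5426/1023) = 2.407  (Casp11)
Irf6 is most strongly upregulated.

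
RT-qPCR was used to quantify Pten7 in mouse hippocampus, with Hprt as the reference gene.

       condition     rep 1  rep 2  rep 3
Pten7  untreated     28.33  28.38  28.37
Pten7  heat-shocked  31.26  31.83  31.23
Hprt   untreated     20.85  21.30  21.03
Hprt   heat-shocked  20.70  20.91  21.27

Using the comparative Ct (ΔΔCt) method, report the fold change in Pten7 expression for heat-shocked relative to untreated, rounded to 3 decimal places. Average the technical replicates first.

Mean Ct: Pten7 untreated 28.360; Pten7 heat-shocked 31.440; Hprt untreated 21.060; Hprt heat-shocked 20.960
ΔCt(untreated) = 28.360 − 21.060 = 7.300
ΔCt(heat-shocked) = 31.440 − 20.960 = 10.480
ΔΔCt = 10.480 − 7.300 = 3.180
Fold change = 2^(−3.180) = 0.1103

0.110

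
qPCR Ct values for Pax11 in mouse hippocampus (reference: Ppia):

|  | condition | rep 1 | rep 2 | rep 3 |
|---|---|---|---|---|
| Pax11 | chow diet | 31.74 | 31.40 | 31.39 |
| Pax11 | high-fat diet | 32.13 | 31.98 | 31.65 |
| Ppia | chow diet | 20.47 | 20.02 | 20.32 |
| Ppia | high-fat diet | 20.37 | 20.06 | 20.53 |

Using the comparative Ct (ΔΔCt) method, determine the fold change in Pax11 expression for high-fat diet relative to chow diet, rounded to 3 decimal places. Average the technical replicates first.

0.779

Mean Ct: Pax11 chow diet 31.510; Pax11 high-fat diet 31.920; Ppia chow diet 20.270; Ppia high-fat diet 20.320
ΔCt(chow diet) = 31.510 − 20.270 = 11.240
ΔCt(high-fat diet) = 31.920 − 20.320 = 11.600
ΔΔCt = 11.600 − 11.240 = 0.360
Fold change = 2^(−0.360) = 0.7792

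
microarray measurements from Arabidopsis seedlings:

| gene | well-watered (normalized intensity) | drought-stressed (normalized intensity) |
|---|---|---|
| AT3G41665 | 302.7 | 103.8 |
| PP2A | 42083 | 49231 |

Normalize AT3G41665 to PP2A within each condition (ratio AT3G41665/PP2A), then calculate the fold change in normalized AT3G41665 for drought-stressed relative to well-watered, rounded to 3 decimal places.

AT3G41665/PP2A (well-watered) = 302.7 / 42083 = 0.0071929
AT3G41665/PP2A (drought-stressed) = 103.8 / 49231 = 0.0021084
Fold change = 0.0021084 / 0.0071929 = 0.2931

0.293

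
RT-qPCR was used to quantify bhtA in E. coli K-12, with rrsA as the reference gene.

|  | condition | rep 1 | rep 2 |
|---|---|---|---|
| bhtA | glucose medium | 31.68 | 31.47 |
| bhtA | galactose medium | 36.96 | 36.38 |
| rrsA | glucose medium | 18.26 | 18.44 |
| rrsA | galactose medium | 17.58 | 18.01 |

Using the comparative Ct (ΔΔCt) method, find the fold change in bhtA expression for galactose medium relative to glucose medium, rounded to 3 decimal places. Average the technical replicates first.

0.020

Mean Ct: bhtA glucose medium 31.575; bhtA galactose medium 36.670; rrsA glucose medium 18.350; rrsA galactose medium 17.795
ΔCt(glucose medium) = 31.575 − 18.350 = 13.225
ΔCt(galactose medium) = 36.670 − 17.795 = 18.875
ΔΔCt = 18.875 − 13.225 = 5.650
Fold change = 2^(−5.650) = 0.0199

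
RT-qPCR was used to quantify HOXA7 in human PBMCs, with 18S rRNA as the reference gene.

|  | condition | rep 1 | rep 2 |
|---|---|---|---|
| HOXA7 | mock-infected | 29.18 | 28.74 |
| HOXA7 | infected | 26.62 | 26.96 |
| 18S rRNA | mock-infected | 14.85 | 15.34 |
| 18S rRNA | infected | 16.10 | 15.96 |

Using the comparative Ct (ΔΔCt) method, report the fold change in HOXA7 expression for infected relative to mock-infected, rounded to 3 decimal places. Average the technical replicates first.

8.604

Mean Ct: HOXA7 mock-infected 28.960; HOXA7 infected 26.790; 18S rRNA mock-infected 15.095; 18S rRNA infected 16.030
ΔCt(mock-infected) = 28.960 − 15.095 = 13.865
ΔCt(infected) = 26.790 − 16.030 = 10.760
ΔΔCt = 10.760 − 13.865 = -3.105
Fold change = 2^(−(-3.105)) = 2^3.105 = 8.6040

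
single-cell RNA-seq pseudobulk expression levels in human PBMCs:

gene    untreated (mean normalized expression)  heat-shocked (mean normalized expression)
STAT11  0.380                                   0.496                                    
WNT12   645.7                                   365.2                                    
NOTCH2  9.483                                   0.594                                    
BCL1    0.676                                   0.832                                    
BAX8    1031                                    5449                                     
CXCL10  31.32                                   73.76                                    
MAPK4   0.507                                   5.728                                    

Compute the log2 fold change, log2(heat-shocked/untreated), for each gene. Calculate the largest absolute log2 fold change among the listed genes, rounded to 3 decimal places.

log2(0.496/0.380) = 0.384  (STAT11)
log2(365.2/645.7) = -0.822  (WNT12)
log2(0.594/9.483) = -3.997  (NOTCH2)
log2(0.832/0.676) = 0.300  (BCL1)
log2(5449/1031) = 2.402  (BAX8)
log2(73.76/31.32) = 1.236  (CXCL10)
log2(5.728/0.507) = 3.498  (MAPK4)
The largest magnitude belongs to NOTCH2.

3.997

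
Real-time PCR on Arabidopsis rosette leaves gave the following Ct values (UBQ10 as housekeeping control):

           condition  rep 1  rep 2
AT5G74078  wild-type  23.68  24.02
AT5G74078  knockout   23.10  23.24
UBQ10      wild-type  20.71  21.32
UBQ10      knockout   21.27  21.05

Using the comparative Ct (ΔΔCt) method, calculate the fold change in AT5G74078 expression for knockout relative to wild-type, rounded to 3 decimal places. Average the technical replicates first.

Mean Ct: AT5G74078 wild-type 23.850; AT5G74078 knockout 23.170; UBQ10 wild-type 21.015; UBQ10 knockout 21.160
ΔCt(wild-type) = 23.850 − 21.015 = 2.835
ΔCt(knockout) = 23.170 − 21.160 = 2.010
ΔΔCt = 2.010 − 2.835 = -0.825
Fold change = 2^(−(-0.825)) = 2^0.825 = 1.7715

1.772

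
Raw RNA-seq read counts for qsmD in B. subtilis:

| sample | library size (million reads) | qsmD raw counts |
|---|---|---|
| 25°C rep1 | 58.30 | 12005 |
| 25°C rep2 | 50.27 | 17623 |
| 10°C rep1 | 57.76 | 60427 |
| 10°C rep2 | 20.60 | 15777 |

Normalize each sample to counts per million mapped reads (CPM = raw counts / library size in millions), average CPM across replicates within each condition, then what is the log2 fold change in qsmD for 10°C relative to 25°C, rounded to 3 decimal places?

CPM(25°C rep1) = 12005 / 58.30 = 205.9177
CPM(25°C rep2) = 17623 / 50.27 = 350.5669
CPM(10°C rep1) = 60427 / 57.76 = 1046.1738
CPM(10°C rep2) = 15777 / 20.60 = 765.8738
mean CPM(25°C) = 278.2423; mean CPM(10°C) = 906.0238
Fold change = 906.0238 / 278.2423 = 3.25624
log2(3.25624) = 1.7032

1.703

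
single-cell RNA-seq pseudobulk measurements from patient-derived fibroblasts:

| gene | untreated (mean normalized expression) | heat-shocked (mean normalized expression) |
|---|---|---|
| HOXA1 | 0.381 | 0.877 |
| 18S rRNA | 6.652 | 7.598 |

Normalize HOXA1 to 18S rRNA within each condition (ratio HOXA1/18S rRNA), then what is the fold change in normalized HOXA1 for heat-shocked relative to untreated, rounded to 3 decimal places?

HOXA1/18S rRNA (untreated) = 0.381 / 6.652 = 0.057276
HOXA1/18S rRNA (heat-shocked) = 0.877 / 7.598 = 0.11543
Fold change = 0.11543 / 0.057276 = 2.0152

2.015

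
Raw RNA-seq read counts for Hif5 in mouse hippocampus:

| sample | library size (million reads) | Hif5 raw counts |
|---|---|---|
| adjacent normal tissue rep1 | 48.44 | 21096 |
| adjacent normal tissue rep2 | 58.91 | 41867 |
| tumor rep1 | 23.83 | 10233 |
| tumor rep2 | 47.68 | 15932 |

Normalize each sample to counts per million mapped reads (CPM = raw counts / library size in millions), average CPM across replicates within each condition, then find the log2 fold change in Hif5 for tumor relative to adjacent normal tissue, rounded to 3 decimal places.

CPM(adjacent normal tissue rep1) = 21096 / 48.44 = 435.5078
CPM(adjacent normal tissue rep2) = 41867 / 58.91 = 710.6943
CPM(tumor rep1) = 10233 / 23.83 = 429.4167
CPM(tumor rep2) = 15932 / 47.68 = 334.1443
mean CPM(adjacent normal tissue) = 573.1011; mean CPM(tumor) = 381.7805
Fold change = 381.7805 / 573.1011 = 0.66617
log2(0.66617) = -0.5860

-0.586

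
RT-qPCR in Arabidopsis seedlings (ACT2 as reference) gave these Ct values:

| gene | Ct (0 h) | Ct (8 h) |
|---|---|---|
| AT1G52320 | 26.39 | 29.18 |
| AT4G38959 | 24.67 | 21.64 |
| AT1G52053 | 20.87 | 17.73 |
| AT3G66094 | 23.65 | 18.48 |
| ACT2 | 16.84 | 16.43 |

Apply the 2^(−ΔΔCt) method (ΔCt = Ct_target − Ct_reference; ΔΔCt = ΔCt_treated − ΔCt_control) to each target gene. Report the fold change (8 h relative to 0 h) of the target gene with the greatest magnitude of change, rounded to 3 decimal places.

27.096

AT1G52320: ΔΔCt = (29.18−16.43) − (26.39−16.84) = 12.75 − 9.55 = 3.20; fold change = 2^-3.20 = 0.109
AT4G38959: ΔΔCt = (21.64−16.43) − (24.67−16.84) = 5.21 − 7.83 = -2.62; fold change = 2^2.62 = 6.148
AT1G52053: ΔΔCt = (17.73−16.43) − (20.87−16.84) = 1.30 − 4.03 = -2.73; fold change = 2^2.73 = 6.635
AT3G66094: ΔΔCt = (18.48−16.43) − (23.65−16.84) = 2.05 − 6.81 = -4.76; fold change = 2^4.76 = 27.096
AT3G66094 has the largest |ΔΔCt| = 4.76.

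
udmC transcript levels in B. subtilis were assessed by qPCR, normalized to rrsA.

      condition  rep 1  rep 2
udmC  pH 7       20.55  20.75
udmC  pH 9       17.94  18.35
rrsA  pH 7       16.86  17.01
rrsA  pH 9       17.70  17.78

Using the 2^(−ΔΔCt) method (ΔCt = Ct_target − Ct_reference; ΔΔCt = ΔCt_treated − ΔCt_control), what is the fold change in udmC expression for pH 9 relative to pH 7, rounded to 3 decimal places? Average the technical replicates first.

9.918

Mean Ct: udmC pH 7 20.650; udmC pH 9 18.145; rrsA pH 7 16.935; rrsA pH 9 17.740
ΔCt(pH 7) = 20.650 − 16.935 = 3.715
ΔCt(pH 9) = 18.145 − 17.740 = 0.405
ΔΔCt = 0.405 − 3.715 = -3.310
Fold change = 2^(−(-3.310)) = 2^3.310 = 9.9177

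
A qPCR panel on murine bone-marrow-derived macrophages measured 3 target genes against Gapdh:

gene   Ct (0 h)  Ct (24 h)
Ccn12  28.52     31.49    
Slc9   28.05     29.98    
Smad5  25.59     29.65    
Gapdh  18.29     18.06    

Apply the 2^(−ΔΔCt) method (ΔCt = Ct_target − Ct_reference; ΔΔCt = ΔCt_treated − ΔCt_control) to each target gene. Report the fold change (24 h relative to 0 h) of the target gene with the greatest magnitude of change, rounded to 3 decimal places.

0.051

Ccn12: ΔΔCt = (31.49−18.06) − (28.52−18.29) = 13.43 − 10.23 = 3.20; fold change = 2^-3.20 = 0.109
Slc9: ΔΔCt = (29.98−18.06) − (28.05−18.29) = 11.92 − 9.76 = 2.16; fold change = 2^-2.16 = 0.224
Smad5: ΔΔCt = (29.65−18.06) − (25.59−18.29) = 11.59 − 7.30 = 4.29; fold change = 2^-4.29 = 0.051
Smad5 has the largest |ΔΔCt| = 4.29.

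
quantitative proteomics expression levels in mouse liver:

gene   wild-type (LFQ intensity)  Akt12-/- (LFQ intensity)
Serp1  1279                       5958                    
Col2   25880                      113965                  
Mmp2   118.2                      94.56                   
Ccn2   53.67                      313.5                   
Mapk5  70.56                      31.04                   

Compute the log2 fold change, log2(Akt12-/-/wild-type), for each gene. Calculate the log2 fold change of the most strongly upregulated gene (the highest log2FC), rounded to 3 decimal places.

log2(5958/1279) = 2.220  (Serp1)
log2(113965/25880) = 2.139  (Col2)
log2(94.56/118.2) = -0.322  (Mmp2)
log2(313.5/53.67) = 2.546  (Ccn2)
log2(31.04/70.56) = -1.185  (Mapk5)
Ccn2 is most strongly upregulated.

2.546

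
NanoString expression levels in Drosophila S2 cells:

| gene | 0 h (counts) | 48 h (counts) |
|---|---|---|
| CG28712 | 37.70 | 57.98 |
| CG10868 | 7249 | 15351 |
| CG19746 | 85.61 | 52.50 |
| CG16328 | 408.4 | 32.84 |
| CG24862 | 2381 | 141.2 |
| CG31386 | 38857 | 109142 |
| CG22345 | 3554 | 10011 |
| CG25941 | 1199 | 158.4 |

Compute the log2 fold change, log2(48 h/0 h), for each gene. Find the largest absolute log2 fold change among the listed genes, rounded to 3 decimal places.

log2(57.98/37.70) = 0.621  (CG28712)
log2(15351/7249) = 1.082  (CG10868)
log2(52.50/85.61) = -0.705  (CG19746)
log2(32.84/408.4) = -3.636  (CG16328)
log2(141.2/2381) = -4.076  (CG24862)
log2(109142/38857) = 1.490  (CG31386)
log2(10011/3554) = 1.494  (CG22345)
log2(158.4/1199) = -2.920  (CG25941)
The largest magnitude belongs to CG24862.

4.076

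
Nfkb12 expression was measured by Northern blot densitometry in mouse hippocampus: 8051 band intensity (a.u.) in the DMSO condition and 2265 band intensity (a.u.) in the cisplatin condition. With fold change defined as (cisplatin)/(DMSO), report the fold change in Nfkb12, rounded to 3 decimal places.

Fold change = 2265 / 8051 = 0.2813
Nfkb12 is downregulated.

0.281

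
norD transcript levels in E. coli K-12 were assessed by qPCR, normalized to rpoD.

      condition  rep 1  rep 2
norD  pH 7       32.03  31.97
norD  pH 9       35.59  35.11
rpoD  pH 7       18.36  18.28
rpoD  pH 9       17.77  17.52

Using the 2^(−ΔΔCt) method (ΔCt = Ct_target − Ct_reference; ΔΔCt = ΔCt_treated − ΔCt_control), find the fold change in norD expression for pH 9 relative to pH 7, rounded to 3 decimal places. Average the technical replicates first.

Mean Ct: norD pH 7 32.000; norD pH 9 35.350; rpoD pH 7 18.320; rpoD pH 9 17.645
ΔCt(pH 7) = 32.000 − 18.320 = 13.680
ΔCt(pH 9) = 35.350 − 17.645 = 17.705
ΔΔCt = 17.705 − 13.680 = 4.025
Fold change = 2^(−4.025) = 0.0614

0.061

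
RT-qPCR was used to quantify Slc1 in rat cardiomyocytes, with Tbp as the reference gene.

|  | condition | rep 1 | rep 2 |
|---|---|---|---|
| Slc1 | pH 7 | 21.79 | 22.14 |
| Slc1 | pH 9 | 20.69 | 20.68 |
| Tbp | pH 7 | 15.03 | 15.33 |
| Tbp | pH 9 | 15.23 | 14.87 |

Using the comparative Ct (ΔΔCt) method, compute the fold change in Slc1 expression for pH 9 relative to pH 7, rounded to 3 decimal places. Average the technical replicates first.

2.219

Mean Ct: Slc1 pH 7 21.965; Slc1 pH 9 20.685; Tbp pH 7 15.180; Tbp pH 9 15.050
ΔCt(pH 7) = 21.965 − 15.180 = 6.785
ΔCt(pH 9) = 20.685 − 15.050 = 5.635
ΔΔCt = 5.635 − 6.785 = -1.150
Fold change = 2^(−(-1.150)) = 2^1.150 = 2.2191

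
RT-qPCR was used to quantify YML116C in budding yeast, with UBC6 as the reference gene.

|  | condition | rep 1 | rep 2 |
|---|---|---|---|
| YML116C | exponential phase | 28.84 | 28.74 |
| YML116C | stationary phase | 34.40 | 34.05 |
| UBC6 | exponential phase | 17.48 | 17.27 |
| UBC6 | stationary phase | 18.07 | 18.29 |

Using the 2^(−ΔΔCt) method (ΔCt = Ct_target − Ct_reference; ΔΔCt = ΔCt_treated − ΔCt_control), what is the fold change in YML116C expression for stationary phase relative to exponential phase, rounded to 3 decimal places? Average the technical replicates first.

Mean Ct: YML116C exponential phase 28.790; YML116C stationary phase 34.225; UBC6 exponential phase 17.375; UBC6 stationary phase 18.180
ΔCt(exponential phase) = 28.790 − 17.375 = 11.415
ΔCt(stationary phase) = 34.225 − 18.180 = 16.045
ΔΔCt = 16.045 − 11.415 = 4.630
Fold change = 2^(−4.630) = 0.0404

0.040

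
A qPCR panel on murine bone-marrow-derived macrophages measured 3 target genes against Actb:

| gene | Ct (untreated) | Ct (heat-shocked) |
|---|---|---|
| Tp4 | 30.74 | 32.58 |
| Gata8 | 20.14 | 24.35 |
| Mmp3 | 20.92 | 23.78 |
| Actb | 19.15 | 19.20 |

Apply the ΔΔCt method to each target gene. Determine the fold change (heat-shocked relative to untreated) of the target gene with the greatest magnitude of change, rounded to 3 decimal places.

Tp4: ΔΔCt = (32.58−19.20) − (30.74−19.15) = 13.38 − 11.59 = 1.79; fold change = 2^-1.79 = 0.289
Gata8: ΔΔCt = (24.35−19.20) − (20.14−19.15) = 5.15 − 0.99 = 4.16; fold change = 2^-4.16 = 0.056
Mmp3: ΔΔCt = (23.78−19.20) − (20.92−19.15) = 4.58 − 1.77 = 2.81; fold change = 2^-2.81 = 0.143
Gata8 has the largest |ΔΔCt| = 4.16.

0.056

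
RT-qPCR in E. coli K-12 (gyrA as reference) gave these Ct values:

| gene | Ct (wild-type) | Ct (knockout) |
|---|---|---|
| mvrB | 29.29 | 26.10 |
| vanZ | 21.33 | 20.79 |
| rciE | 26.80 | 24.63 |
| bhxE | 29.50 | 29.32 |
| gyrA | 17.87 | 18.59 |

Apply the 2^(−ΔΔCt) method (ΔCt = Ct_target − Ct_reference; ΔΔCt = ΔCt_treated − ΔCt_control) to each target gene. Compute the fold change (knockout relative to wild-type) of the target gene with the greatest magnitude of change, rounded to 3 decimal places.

mvrB: ΔΔCt = (26.10−18.59) − (29.29−17.87) = 7.51 − 11.42 = -3.91; fold change = 2^3.91 = 15.032
vanZ: ΔΔCt = (20.79−18.59) − (21.33−17.87) = 2.20 − 3.46 = -1.26; fold change = 2^1.26 = 2.395
rciE: ΔΔCt = (24.63−18.59) − (26.80−17.87) = 6.04 − 8.93 = -2.89; fold change = 2^2.89 = 7.413
bhxE: ΔΔCt = (29.32−18.59) − (29.50−17.87) = 10.73 − 11.63 = -0.90; fold change = 2^0.90 = 1.866
mvrB has the largest |ΔΔCt| = 3.91.

15.032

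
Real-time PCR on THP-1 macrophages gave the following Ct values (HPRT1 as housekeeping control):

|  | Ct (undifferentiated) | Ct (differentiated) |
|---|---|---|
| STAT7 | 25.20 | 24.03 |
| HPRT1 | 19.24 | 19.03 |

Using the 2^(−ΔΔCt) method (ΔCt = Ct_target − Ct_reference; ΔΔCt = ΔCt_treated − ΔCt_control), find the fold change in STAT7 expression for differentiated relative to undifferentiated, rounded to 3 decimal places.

1.945

ΔCt(undifferentiated) = 25.200 − 19.240 = 5.960
ΔCt(differentiated) = 24.030 − 19.030 = 5.000
ΔΔCt = 5.000 − 5.960 = -0.960
Fold change = 2^(−(-0.960)) = 2^0.960 = 1.9453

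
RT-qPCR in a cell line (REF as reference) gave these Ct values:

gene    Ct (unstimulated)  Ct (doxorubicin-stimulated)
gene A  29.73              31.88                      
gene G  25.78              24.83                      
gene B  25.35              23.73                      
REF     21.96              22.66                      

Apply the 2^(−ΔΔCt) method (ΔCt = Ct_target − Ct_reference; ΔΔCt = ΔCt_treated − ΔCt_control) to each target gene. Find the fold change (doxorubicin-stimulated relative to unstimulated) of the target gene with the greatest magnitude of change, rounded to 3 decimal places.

4.993

gene A: ΔΔCt = (31.88−22.66) − (29.73−21.96) = 9.22 − 7.77 = 1.45; fold change = 2^-1.45 = 0.366
gene G: ΔΔCt = (24.83−22.66) − (25.78−21.96) = 2.17 − 3.82 = -1.65; fold change = 2^1.65 = 3.138
gene B: ΔΔCt = (23.73−22.66) − (25.35−21.96) = 1.07 − 3.39 = -2.32; fold change = 2^2.32 = 4.993
gene B has the largest |ΔΔCt| = 2.32.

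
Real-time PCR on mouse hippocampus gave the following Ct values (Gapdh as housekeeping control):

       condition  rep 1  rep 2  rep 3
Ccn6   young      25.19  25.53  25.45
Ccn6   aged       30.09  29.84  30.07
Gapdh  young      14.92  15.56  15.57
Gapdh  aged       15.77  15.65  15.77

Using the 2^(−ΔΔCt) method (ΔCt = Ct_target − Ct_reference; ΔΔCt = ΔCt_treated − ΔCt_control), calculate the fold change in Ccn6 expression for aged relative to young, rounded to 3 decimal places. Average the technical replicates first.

0.053

Mean Ct: Ccn6 young 25.390; Ccn6 aged 30.000; Gapdh young 15.350; Gapdh aged 15.730
ΔCt(young) = 25.390 − 15.350 = 10.040
ΔCt(aged) = 30.000 − 15.730 = 14.270
ΔΔCt = 14.270 − 10.040 = 4.230
Fold change = 2^(−4.230) = 0.0533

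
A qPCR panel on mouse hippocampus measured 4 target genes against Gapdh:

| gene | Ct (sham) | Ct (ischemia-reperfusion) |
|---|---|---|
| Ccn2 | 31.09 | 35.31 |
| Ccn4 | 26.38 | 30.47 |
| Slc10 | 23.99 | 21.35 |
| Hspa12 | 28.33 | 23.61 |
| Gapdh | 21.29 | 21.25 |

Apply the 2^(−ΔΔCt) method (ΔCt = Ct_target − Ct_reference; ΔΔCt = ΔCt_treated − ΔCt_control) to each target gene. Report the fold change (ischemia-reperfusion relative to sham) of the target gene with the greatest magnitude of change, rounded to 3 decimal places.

Ccn2: ΔΔCt = (35.31−21.25) − (31.09−21.29) = 14.06 − 9.80 = 4.26; fold change = 2^-4.26 = 0.052
Ccn4: ΔΔCt = (30.47−21.25) − (26.38−21.29) = 9.22 − 5.09 = 4.13; fold change = 2^-4.13 = 0.057
Slc10: ΔΔCt = (21.35−21.25) − (23.99−21.29) = 0.10 − 2.70 = -2.60; fold change = 2^2.60 = 6.063
Hspa12: ΔΔCt = (23.61−21.25) − (28.33−21.29) = 2.36 − 7.04 = -4.68; fold change = 2^4.68 = 25.634
Hspa12 has the largest |ΔΔCt| = 4.68.

25.634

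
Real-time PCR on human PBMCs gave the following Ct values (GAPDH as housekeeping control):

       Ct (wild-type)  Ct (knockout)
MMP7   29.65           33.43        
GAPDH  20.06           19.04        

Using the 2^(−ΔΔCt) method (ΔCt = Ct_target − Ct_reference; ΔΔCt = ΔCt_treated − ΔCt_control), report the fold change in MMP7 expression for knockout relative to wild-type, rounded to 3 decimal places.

0.036

ΔCt(wild-type) = 29.650 − 20.060 = 9.590
ΔCt(knockout) = 33.430 − 19.040 = 14.390
ΔΔCt = 14.390 − 9.590 = 4.800
Fold change = 2^(−4.800) = 0.0359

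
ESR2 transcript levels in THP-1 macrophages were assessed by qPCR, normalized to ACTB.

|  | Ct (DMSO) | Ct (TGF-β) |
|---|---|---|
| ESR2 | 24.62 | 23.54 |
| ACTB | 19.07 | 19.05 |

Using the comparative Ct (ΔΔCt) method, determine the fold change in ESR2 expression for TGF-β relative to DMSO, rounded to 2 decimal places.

ΔCt(DMSO) = 24.620 − 19.070 = 5.550
ΔCt(TGF-β) = 23.540 − 19.050 = 4.490
ΔΔCt = 4.490 − 5.550 = -1.060
Fold change = 2^(−(-1.060)) = 2^1.060 = 2.085

2.08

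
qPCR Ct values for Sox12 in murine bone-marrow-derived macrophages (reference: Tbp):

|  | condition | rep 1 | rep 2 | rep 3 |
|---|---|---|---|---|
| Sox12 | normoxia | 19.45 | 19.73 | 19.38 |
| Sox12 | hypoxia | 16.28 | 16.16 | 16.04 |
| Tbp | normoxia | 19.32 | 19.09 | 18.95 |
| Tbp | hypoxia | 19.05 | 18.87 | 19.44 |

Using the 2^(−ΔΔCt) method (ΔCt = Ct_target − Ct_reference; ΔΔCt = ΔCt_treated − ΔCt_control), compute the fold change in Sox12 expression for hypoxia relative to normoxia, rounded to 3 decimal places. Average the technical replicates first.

10.267

Mean Ct: Sox12 normoxia 19.520; Sox12 hypoxia 16.160; Tbp normoxia 19.120; Tbp hypoxia 19.120
ΔCt(normoxia) = 19.520 − 19.120 = 0.400
ΔCt(hypoxia) = 16.160 − 19.120 = -2.960
ΔΔCt = -2.960 − 0.400 = -3.360
Fold change = 2^(−(-3.360)) = 2^3.360 = 10.2674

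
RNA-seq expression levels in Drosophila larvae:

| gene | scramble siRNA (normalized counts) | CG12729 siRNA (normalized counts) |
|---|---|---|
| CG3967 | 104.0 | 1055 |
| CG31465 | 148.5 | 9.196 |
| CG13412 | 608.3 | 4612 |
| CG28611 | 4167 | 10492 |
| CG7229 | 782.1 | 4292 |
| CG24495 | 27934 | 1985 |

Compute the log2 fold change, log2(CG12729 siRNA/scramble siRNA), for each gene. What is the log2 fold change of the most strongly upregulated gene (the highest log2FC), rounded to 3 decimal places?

3.343

log2(1055/104.0) = 3.343  (CG3967)
log2(9.196/148.5) = -4.013  (CG31465)
log2(4612/608.3) = 2.923  (CG13412)
log2(10492/4167) = 1.332  (CG28611)
log2(4292/782.1) = 2.456  (CG7229)
log2(1985/27934) = -3.815  (CG24495)
CG3967 is most strongly upregulated.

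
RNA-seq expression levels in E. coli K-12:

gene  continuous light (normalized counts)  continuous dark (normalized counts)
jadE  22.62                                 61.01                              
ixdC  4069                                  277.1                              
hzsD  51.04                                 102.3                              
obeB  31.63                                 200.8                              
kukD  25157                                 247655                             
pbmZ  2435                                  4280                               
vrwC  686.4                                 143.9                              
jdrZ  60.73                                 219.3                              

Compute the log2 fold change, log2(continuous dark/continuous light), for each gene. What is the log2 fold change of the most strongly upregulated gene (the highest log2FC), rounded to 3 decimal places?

3.299

log2(61.01/22.62) = 1.431  (jadE)
log2(277.1/4069) = -3.876  (ixdC)
log2(102.3/51.04) = 1.003  (hzsD)
log2(200.8/31.63) = 2.666  (obeB)
log2(247655/25157) = 3.299  (kukD)
log2(4280/2435) = 0.814  (pbmZ)
log2(143.9/686.4) = -2.254  (vrwC)
log2(219.3/60.73) = 1.852  (jdrZ)
kukD is most strongly upregulated.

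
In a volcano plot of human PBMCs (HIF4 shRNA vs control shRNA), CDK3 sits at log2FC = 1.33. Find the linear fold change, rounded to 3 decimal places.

Fold change = 2^(1.33) = 2.5140

2.514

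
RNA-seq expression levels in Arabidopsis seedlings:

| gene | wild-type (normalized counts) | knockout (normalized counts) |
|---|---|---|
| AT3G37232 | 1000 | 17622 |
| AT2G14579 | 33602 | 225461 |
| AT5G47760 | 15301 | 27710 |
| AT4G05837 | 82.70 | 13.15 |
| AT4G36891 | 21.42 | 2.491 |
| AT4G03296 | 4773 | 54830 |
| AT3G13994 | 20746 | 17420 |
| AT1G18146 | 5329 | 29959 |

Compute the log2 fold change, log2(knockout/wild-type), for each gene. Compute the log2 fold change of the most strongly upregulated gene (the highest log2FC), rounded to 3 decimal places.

4.139

log2(17622/1000) = 4.139  (AT3G37232)
log2(225461/33602) = 2.746  (AT2G14579)
log2(27710/15301) = 0.857  (AT5G47760)
log2(13.15/82.70) = -2.653  (AT4G05837)
log2(2.491/21.42) = -3.104  (AT4G36891)
log2(54830/4773) = 3.522  (AT4G03296)
log2(17420/20746) = -0.252  (AT3G13994)
log2(29959/5329) = 2.491  (AT1G18146)
AT3G37232 is most strongly upregulated.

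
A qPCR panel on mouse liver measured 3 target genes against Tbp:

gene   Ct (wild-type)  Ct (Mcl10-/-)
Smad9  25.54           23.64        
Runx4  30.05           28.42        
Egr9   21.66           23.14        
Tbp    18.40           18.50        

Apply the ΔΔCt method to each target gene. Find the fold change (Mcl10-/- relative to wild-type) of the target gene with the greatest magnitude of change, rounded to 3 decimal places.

4.000

Smad9: ΔΔCt = (23.64−18.50) − (25.54−18.40) = 5.14 − 7.14 = -2.00; fold change = 2^2.00 = 4.000
Runx4: ΔΔCt = (28.42−18.50) − (30.05−18.40) = 9.92 − 11.65 = -1.73; fold change = 2^1.73 = 3.317
Egr9: ΔΔCt = (23.14−18.50) − (21.66−18.40) = 4.64 − 3.26 = 1.38; fold change = 2^-1.38 = 0.384
Smad9 has the largest |ΔΔCt| = 2.00.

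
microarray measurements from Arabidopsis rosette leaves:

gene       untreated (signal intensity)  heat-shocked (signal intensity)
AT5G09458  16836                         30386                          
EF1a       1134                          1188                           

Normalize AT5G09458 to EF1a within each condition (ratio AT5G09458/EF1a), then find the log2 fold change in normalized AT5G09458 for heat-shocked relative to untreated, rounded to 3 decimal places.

AT5G09458/EF1a (untreated) = 16836 / 1134 = 14.847
AT5G09458/EF1a (heat-shocked) = 30386 / 1188 = 25.577
Fold change = 25.577 / 14.847 = 1.7228
log2(1.7228) = 0.7847

0.785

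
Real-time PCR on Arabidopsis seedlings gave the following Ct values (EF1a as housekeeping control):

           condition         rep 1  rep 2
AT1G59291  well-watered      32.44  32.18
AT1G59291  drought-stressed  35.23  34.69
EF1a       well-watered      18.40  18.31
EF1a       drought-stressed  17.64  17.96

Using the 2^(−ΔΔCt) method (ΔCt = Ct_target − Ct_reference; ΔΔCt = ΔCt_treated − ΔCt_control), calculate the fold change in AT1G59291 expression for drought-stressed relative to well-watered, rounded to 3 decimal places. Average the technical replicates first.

Mean Ct: AT1G59291 well-watered 32.310; AT1G59291 drought-stressed 34.960; EF1a well-watered 18.355; EF1a drought-stressed 17.800
ΔCt(well-watered) = 32.310 − 18.355 = 13.955
ΔCt(drought-stressed) = 34.960 − 17.800 = 17.160
ΔΔCt = 17.160 − 13.955 = 3.205
Fold change = 2^(−3.205) = 0.1084

0.108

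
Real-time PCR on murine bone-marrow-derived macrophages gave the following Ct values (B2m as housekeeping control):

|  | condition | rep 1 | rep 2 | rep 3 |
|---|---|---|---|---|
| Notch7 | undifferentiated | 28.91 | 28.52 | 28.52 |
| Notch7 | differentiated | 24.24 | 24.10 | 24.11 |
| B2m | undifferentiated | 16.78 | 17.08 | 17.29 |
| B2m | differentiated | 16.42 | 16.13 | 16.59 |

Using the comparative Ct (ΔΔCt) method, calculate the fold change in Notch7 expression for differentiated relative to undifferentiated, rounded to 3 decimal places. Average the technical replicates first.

Mean Ct: Notch7 undifferentiated 28.650; Notch7 differentiated 24.150; B2m undifferentiated 17.050; B2m differentiated 16.380
ΔCt(undifferentiated) = 28.650 − 17.050 = 11.600
ΔCt(differentiated) = 24.150 − 16.380 = 7.770
ΔΔCt = 7.770 − 11.600 = -3.830
Fold change = 2^(−(-3.830)) = 2^3.830 = 14.2215

14.221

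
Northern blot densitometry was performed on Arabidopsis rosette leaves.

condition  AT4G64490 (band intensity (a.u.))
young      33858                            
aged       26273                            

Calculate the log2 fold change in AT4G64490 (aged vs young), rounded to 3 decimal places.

-0.366

Fold change = 26273 / 33858 = 0.7760
log2(0.7760) = -0.3659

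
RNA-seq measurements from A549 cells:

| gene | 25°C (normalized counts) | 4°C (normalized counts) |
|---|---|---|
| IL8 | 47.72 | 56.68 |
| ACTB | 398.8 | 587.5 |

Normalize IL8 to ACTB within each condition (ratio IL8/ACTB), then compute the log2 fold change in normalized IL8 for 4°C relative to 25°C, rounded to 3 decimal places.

-0.311

IL8/ACTB (25°C) = 47.72 / 398.8 = 0.11966
IL8/ACTB (4°C) = 56.68 / 587.5 = 0.096477
Fold change = 0.096477 / 0.11966 = 0.8063
log2(0.8063) = -0.3107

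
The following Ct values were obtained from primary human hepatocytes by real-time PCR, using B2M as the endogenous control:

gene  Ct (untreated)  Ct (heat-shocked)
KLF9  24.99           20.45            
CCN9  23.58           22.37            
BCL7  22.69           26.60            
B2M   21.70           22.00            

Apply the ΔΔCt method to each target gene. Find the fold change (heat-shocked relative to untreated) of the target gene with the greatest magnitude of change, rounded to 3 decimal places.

28.641

KLF9: ΔΔCt = (20.45−22.00) − (24.99−21.70) = -1.55 − 3.29 = -4.84; fold change = 2^4.84 = 28.641
CCN9: ΔΔCt = (22.37−22.00) − (23.58−21.70) = 0.37 − 1.88 = -1.51; fold change = 2^1.51 = 2.848
BCL7: ΔΔCt = (26.60−22.00) − (22.69−21.70) = 4.60 − 0.99 = 3.61; fold change = 2^-3.61 = 0.082
KLF9 has the largest |ΔΔCt| = 4.84.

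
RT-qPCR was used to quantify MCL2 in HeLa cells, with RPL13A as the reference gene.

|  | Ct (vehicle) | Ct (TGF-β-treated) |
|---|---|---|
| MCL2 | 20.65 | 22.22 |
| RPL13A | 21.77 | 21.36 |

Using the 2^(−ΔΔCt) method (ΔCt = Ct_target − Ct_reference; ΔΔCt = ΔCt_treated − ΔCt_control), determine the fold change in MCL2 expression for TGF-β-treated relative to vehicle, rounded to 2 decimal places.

ΔCt(vehicle) = 20.650 − 21.770 = -1.120
ΔCt(TGF-β-treated) = 22.220 − 21.360 = 0.860
ΔΔCt = 0.860 − (-1.120) = 1.980
Fold change = 2^(−1.980) = 0.253

0.25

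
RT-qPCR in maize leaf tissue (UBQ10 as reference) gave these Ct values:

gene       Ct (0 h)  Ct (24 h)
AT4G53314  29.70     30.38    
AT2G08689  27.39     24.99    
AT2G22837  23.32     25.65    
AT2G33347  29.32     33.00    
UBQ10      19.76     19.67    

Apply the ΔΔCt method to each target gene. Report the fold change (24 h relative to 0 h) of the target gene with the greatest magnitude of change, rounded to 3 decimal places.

0.073

AT4G53314: ΔΔCt = (30.38−19.67) − (29.70−19.76) = 10.71 − 9.94 = 0.77; fold change = 2^-0.77 = 0.586
AT2G08689: ΔΔCt = (24.99−19.67) − (27.39−19.76) = 5.32 − 7.63 = -2.31; fold change = 2^2.31 = 4.959
AT2G22837: ΔΔCt = (25.65−19.67) − (23.32−19.76) = 5.98 − 3.56 = 2.42; fold change = 2^-2.42 = 0.187
AT2G33347: ΔΔCt = (33.00−19.67) − (29.32−19.76) = 13.33 − 9.56 = 3.77; fold change = 2^-3.77 = 0.073
AT2G33347 has the largest |ΔΔCt| = 3.77.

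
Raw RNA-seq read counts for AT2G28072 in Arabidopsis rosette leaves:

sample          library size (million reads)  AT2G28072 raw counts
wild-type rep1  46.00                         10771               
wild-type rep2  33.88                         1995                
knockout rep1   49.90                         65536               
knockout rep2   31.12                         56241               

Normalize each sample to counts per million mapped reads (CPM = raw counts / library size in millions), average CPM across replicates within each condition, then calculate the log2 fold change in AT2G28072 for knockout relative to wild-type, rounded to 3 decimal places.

CPM(wild-type rep1) = 10771 / 46.00 = 234.1522
CPM(wild-type rep2) = 1995 / 33.88 = 58.8843
CPM(knockout rep1) = 65536 / 49.90 = 1313.3467
CPM(knockout rep2) = 56241 / 31.12 = 1807.2301
mean CPM(wild-type) = 146.5182; mean CPM(knockout) = 1560.2884
Fold change = 1560.2884 / 146.5182 = 10.64911
log2(10.64911) = 3.4127

3.413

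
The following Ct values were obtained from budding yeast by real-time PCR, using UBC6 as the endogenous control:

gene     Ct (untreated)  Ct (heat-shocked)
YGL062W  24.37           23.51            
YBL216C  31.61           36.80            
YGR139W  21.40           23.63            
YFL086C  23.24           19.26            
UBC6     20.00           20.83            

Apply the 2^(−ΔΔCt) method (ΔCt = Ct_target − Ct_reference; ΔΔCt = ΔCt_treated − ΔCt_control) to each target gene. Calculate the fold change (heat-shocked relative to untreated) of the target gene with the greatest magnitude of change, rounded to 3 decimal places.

28.051

YGL062W: ΔΔCt = (23.51−20.83) − (24.37−20.00) = 2.68 − 4.37 = -1.69; fold change = 2^1.69 = 3.227
YBL216C: ΔΔCt = (36.80−20.83) − (31.61−20.00) = 15.97 − 11.61 = 4.36; fold change = 2^-4.36 = 0.049
YGR139W: ΔΔCt = (23.63−20.83) − (21.40−20.00) = 2.80 − 1.40 = 1.40; fold change = 2^-1.40 = 0.379
YFL086C: ΔΔCt = (19.26−20.83) − (23.24−20.00) = -1.57 − 3.24 = -4.81; fold change = 2^4.81 = 28.051
YFL086C has the largest |ΔΔCt| = 4.81.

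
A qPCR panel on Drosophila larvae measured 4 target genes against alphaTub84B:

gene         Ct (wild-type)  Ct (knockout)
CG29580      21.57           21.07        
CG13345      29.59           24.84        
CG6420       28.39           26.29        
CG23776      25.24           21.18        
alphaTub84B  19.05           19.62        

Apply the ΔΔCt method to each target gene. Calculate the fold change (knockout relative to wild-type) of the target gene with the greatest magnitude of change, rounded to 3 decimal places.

39.947

CG29580: ΔΔCt = (21.07−19.62) − (21.57−19.05) = 1.45 − 2.52 = -1.07; fold change = 2^1.07 = 2.099
CG13345: ΔΔCt = (24.84−19.62) − (29.59−19.05) = 5.22 − 10.54 = -5.32; fold change = 2^5.32 = 39.947
CG6420: ΔΔCt = (26.29−19.62) − (28.39−19.05) = 6.67 − 9.34 = -2.67; fold change = 2^2.67 = 6.364
CG23776: ΔΔCt = (21.18−19.62) − (25.24−19.05) = 1.56 − 6.19 = -4.63; fold change = 2^4.63 = 24.761
CG13345 has the largest |ΔΔCt| = 5.32.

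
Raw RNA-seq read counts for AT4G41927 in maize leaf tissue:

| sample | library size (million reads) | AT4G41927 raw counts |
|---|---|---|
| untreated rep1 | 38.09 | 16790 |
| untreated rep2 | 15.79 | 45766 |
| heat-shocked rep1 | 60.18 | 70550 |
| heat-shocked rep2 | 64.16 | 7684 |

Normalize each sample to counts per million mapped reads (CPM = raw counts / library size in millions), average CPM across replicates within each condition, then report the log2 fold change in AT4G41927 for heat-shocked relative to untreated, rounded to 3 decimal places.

CPM(untreated rep1) = 16790 / 38.09 = 440.7981
CPM(untreated rep2) = 45766 / 15.79 = 2898.4167
CPM(heat-shocked rep1) = 70550 / 60.18 = 1172.3164
CPM(heat-shocked rep2) = 7684 / 64.16 = 119.7631
mean CPM(untreated) = 1669.6074; mean CPM(heat-shocked) = 646.0397
Fold change = 646.0397 / 1669.6074 = 0.38694
log2(0.38694) = -1.3698

-1.370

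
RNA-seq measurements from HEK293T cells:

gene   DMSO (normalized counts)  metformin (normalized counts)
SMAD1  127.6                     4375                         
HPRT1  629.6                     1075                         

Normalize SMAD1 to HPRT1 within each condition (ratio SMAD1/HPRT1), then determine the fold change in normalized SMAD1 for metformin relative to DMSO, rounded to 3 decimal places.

SMAD1/HPRT1 (DMSO) = 127.6 / 629.6 = 0.20267
SMAD1/HPRT1 (metformin) = 4375 / 1075 = 4.0698
Fold change = 4.0698 / 0.20267 = 20.0809

20.081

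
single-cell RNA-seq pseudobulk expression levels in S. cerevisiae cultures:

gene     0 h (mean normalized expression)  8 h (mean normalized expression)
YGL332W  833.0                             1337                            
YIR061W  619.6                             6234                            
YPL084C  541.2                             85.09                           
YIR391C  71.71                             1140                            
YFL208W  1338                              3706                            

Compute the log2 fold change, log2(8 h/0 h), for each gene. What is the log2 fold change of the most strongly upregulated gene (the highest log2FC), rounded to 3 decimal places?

3.991

log2(1337/833.0) = 0.683  (YGL332W)
log2(6234/619.6) = 3.331  (YIR061W)
log2(85.09/541.2) = -2.669  (YPL084C)
log2(1140/71.71) = 3.991  (YIR391C)
log2(3706/1338) = 1.470  (YFL208W)
YIR391C is most strongly upregulated.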